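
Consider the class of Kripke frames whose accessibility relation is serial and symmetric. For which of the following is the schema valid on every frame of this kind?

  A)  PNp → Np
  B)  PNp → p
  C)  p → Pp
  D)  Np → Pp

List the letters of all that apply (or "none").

(A) PNp → Np is the dual of axiom 5, which corresponds to the euclidean property. Such an R need not be euclidean — not valid.
(B) PNp → p is the dual of axiom B, which corresponds to symmetry. Every such R is symmetric — valid.
(C) p → Pp is the dual of axiom T, which corresponds to reflexivity. Such an R need not be reflexive — not valid.
(D) Np → Pp is axiom D; it is valid on a frame exactly when R is serial. Every such R is serial, so valid.

B, D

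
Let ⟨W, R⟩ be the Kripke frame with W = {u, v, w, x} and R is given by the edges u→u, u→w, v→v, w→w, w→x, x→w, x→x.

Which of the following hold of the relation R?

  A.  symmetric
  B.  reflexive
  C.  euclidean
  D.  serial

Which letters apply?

(A) not symmetric: u R w but not w R u.
(B) reflexive: each world relates to itself.
(C) not euclidean: u R w and u R u but not w R u.
(D) serial: every world has an R-successor.

B, D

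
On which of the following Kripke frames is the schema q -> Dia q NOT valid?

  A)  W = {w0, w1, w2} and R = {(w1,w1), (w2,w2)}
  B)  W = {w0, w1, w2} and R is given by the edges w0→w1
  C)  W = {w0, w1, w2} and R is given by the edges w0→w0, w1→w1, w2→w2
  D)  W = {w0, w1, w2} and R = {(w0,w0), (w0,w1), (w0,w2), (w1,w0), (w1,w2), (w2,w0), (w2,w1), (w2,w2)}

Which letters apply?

A, B, D

The schema q -> Dia q is the dual of axiom T; it is valid on a frame iff R is reflexive.
(A) R is not reflexive (not w0 R w0), so the schema fails here.
(B) R is not reflexive (not w0 R w0), so the schema fails here.
(C) R is reflexive (each world relates to itself), so the schema is valid here.
(D) R is not reflexive (not w1 R w1), so the schema fails here.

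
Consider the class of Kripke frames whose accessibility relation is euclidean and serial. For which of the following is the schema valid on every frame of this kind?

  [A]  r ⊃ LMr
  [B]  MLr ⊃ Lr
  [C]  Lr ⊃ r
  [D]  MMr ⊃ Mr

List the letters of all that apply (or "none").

(A) r ⊃ LMr is axiom B; it is valid on a frame exactly when R is symmetric. Such an R need not be symmetric, so not valid.
(B) MLr ⊃ Lr is the dual of axiom 5; it is valid on a frame exactly when R is euclidean. Every such R is euclidean, so valid.
(C) Lr ⊃ r is axiom T, which corresponds to reflexivity. Such an R need not be reflexive — not valid.
(D) MMr ⊃ Mr (the dual of axiom 4) characterises the transitive frames. Such an R need not be transitive — not valid.

B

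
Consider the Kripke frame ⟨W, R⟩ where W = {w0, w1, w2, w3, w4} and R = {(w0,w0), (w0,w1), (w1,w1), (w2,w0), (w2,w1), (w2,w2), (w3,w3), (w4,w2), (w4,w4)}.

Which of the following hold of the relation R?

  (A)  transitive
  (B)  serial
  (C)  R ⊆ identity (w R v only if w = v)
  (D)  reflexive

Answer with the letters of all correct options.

B, D

(A) not transitive: w4 R w2 and w2 R w0 but not w4 R w0.
(B) serial: every world has an R-successor.
(C) not ⊆ identity: w0 R w1 with w0 ≠ w1.
(D) reflexive: each world relates to itself.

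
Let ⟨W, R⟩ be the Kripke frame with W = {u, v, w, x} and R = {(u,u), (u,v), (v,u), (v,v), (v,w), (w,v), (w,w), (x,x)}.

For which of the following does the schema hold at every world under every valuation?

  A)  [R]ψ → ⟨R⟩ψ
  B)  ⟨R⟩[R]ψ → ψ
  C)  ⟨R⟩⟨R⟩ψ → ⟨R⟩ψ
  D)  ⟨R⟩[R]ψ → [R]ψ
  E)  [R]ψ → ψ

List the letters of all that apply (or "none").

A, B, E

R is reflexive: each world relates to itself.
R is symmetric: every R-edge is matched by its reverse.
R is not transitive: u R v and v R w but not u R w.
R is not euclidean: v R u and v R w but not u R w.
R is serial: every world has an R-successor.
(A) axiom D: valid iff R is serial. R is serial — valid.
(B) ⟨R⟩[R]ψ → ψ (the dual of axiom B) characterises the symmetric frames. R is symmetric — valid.
(C) ⟨R⟩⟨R⟩ψ → ⟨R⟩ψ is the dual of axiom 4, which corresponds to transitivity. R is not transitive — not valid.
(D) ⟨R⟩[R]ψ → [R]ψ (the dual of axiom 5) characterises the euclidean frames. R is not euclidean — not valid.
(E) [R]ψ → ψ is axiom T; it is valid on a frame exactly when R is reflexive. R is reflexive, so valid.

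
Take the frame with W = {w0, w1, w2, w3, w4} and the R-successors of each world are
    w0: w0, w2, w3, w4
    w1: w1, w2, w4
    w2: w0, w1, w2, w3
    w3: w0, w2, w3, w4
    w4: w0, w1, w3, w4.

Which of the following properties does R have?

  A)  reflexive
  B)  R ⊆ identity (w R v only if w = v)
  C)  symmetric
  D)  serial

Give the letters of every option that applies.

A, C, D

(A) reflexive: each world relates to itself.
(B) not ⊆ identity: w0 R w2 with w0 ≠ w2.
(C) symmetric: every R-edge is matched by its reverse.
(D) serial: every world has an R-successor.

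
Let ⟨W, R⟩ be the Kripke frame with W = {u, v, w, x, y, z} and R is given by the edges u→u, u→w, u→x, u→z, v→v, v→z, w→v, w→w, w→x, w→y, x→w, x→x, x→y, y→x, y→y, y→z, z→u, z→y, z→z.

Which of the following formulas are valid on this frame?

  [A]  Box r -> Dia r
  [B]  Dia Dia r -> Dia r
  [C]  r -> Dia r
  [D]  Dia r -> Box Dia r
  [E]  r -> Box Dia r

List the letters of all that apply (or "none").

A, C

R is reflexive: each world relates to itself.
R is not symmetric: u R w but not w R u.
R is not transitive: u R w and w R v but not u R v.
R is not euclidean: u R w and u R u but not w R u.
R is serial: every world has an R-successor.
(A) axiom D: valid iff R is serial. R is serial — valid.
(B) Dia Dia r -> Dia r is the dual of axiom 4, which corresponds to transitivity. R is not transitive — not valid.
(C) r -> Dia r (the dual of axiom T) characterises the reflexive frames. R is reflexive — valid.
(D) Dia r -> Box Dia r is axiom 5, which corresponds to the euclidean property. R is not euclidean — not valid.
(E) r -> Box Dia r (axiom B) characterises the symmetric frames. R is not symmetric — not valid.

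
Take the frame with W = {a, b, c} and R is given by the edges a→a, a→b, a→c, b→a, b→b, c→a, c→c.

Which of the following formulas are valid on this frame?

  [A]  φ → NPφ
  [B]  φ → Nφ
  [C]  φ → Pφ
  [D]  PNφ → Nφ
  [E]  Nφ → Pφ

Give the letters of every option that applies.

R is reflexive: each world relates to itself.
R is symmetric: every R-edge is matched by its reverse.
R is not euclidean: a R b and a R c but not b R c.
R is serial: every world has an R-successor.
R is not a subset of the identity: a R b with a ≠ b.
(A) φ → NPφ is axiom B; it is valid on a frame exactly when R is symmetric. R is symmetric, so valid.
(B) φ → Nφ (equivalent to ◇p→p) corresponds to R being a subset of the identity. Here R ⊄ identity, so not valid.
(C) φ → Pφ is the dual of axiom T, which corresponds to reflexivity. R is reflexive — valid.
(D) PNφ → Nφ is the dual of axiom 5; it is valid on a frame exactly when R is euclidean. R is not euclidean, so not valid.
(E) Nφ → Pφ (axiom D) characterises the serial frames. R is serial — valid.

A, C, E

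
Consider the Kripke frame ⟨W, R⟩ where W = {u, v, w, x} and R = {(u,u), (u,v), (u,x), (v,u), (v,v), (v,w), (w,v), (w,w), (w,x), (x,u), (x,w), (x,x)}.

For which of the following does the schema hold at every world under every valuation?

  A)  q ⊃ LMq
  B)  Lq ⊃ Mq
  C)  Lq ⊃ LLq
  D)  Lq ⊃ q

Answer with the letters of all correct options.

A, B, D

R is reflexive: each world relates to itself.
R is symmetric: every R-edge is matched by its reverse.
R is not transitive: u R v and v R w but not u R w.
R is serial: every world has an R-successor.
(A) axiom B: valid iff R is symmetric. R is symmetric — valid.
(B) Lq ⊃ Mq (axiom D) characterises the serial frames. R is serial — valid.
(C) Lq ⊃ LLq (axiom 4) characterises the transitive frames. R is not transitive — not valid.
(D) Lq ⊃ q is axiom T; it is valid on a frame exactly when R is reflexive. R is reflexive, so valid.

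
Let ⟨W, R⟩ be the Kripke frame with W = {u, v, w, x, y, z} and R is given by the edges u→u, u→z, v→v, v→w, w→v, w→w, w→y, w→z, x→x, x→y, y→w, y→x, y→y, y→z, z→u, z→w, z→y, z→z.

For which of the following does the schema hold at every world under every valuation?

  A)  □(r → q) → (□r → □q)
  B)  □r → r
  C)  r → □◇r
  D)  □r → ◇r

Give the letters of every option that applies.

R is reflexive: each world relates to itself.
R is symmetric: every R-edge is matched by its reverse.
R is serial: every world has an R-successor.
(A) this is just K, valid on every normal frame.
(B) axiom T: valid iff R is reflexive. R is reflexive — valid.
(C) r → □◇r is axiom B, which corresponds to symmetry. R is symmetric — valid.
(D) axiom D: valid iff R is serial. R is serial — valid.

A, B, C, D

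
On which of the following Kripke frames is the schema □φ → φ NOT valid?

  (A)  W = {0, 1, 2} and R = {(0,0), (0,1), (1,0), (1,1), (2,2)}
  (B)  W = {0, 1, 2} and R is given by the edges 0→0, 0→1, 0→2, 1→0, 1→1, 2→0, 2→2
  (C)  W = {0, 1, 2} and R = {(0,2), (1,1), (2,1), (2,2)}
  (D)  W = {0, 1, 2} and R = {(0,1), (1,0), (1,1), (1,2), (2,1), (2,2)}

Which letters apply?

C, D

The schema □φ → φ is axiom T; it is valid on a frame iff R is reflexive.
(A) R is reflexive (each world relates to itself), so the schema is valid here.
(B) R is reflexive (each world relates to itself), so the schema is valid here.
(C) R is not reflexive (not 0 R 0), so the schema fails here.
(D) R is not reflexive (not 0 R 0), so the schema fails here.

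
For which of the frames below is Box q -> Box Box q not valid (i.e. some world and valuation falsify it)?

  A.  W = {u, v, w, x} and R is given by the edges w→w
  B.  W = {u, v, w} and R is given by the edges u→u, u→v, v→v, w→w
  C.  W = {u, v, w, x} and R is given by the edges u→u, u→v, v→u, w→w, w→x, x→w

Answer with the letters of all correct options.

C

The schema Box q -> Box Box q is axiom 4; it is valid on a frame iff R is transitive.
(A) R is transitive (R is closed under composition), so the schema is valid here.
(B) R is transitive (R is closed under composition), so the schema is valid here.
(C) R is not transitive (v R u and u R v but not v R v), so the schema fails here.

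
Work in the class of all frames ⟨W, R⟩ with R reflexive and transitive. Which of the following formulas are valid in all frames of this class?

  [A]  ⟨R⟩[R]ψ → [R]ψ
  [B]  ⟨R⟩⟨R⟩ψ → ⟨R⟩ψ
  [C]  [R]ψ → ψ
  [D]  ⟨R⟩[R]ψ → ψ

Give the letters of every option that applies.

Reflexive relations are serial.
(A) ⟨R⟩[R]ψ → [R]ψ (the dual of axiom 5) characterises the euclidean frames. Such an R need not be euclidean — not valid.
(B) ⟨R⟩⟨R⟩ψ → ⟨R⟩ψ is the dual of axiom 4; it is valid on a frame exactly when R is transitive. Every such R is transitive, so valid.
(C) [R]ψ → ψ (axiom T) characterises the reflexive frames. Every such R is reflexive — valid.
(D) ⟨R⟩[R]ψ → ψ is the dual of axiom B; it is valid on a frame exactly when R is symmetric. Such an R need not be symmetric, so not valid.

B, C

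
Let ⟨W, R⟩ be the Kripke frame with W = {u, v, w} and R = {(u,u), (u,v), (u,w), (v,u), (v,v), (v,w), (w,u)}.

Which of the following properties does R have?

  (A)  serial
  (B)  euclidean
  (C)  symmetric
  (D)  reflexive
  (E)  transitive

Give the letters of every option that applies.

(A) serial: every world has an R-successor.
(B) not euclidean: u R w and u R v but not w R v.
(C) not symmetric: v R w but not w R v.
(D) not reflexive: not w R w.
(E) not transitive: w R u and u R v but not w R v.

A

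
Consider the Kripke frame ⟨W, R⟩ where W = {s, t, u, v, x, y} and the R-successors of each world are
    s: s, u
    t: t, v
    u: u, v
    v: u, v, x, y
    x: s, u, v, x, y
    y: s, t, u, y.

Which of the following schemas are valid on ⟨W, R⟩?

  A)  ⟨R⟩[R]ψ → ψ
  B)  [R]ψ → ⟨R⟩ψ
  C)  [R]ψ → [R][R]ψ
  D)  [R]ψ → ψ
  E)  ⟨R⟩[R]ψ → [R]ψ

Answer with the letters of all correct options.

R is reflexive: each world relates to itself.
R is not symmetric: s R u but not u R s.
R is not transitive: s R u and u R v but not s R v.
R is not euclidean: s R u and s R s but not u R s.
R is serial: every world has an R-successor.
(A) the dual of axiom B: valid iff R is symmetric. R is not symmetric — not valid.
(B) axiom D: valid iff R is serial. R is serial — valid.
(C) [R]ψ → [R][R]ψ (axiom 4) characterises the transitive frames. R is not transitive — not valid.
(D) [R]ψ → ψ is axiom T; it is valid on a frame exactly when R is reflexive. R is reflexive, so valid.
(E) ⟨R⟩[R]ψ → [R]ψ is the dual of axiom 5, which corresponds to the euclidean property. R is not euclidean — not valid.

B, D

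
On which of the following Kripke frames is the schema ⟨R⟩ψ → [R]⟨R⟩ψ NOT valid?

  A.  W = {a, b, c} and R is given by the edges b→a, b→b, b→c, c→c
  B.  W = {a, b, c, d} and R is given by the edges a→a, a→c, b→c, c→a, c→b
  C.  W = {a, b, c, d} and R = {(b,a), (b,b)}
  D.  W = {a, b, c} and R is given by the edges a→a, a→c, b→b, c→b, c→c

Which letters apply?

A, B, C, D

The schema ⟨R⟩ψ → [R]⟨R⟩ψ is axiom 5; it is valid on a frame iff R is euclidean.
(A) R is not euclidean (b R a and b R b but not a R b), so the schema fails here.
(B) R is not euclidean (c R a and c R b but not a R b), so the schema fails here.
(C) R is not euclidean (b R a and b R b but not a R b), so the schema fails here.
(D) R is not euclidean (a R c and a R a but not c R a), so the schema fails here.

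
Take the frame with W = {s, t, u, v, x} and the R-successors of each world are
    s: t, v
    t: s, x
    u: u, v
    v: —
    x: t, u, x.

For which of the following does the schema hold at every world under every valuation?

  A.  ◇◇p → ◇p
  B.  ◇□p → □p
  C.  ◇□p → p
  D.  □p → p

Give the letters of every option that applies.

R is not reflexive: not s R s.
R is not symmetric: s R v but not v R s.
R is not transitive: s R t and t R s but not s R s.
R is not euclidean: s R t and s R v but not t R v.
(A) the dual of axiom 4: valid iff R is transitive. R is not transitive — not valid.
(B) ◇□p → □p is the dual of axiom 5; it is valid on a frame exactly when R is euclidean. R is not euclidean, so not valid.
(C) the dual of axiom B: valid iff R is symmetric. R is not symmetric — not valid.
(D) axiom T: valid iff R is reflexive. R is not reflexive — not valid.

none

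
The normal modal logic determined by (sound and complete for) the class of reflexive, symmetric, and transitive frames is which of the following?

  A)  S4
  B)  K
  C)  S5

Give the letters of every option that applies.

C

(A) S4 is determined by the class of reflexive and transitive frames.
(B) K is determined by the class of arbitrary frames.
(C) S5 is determined by exactly this class.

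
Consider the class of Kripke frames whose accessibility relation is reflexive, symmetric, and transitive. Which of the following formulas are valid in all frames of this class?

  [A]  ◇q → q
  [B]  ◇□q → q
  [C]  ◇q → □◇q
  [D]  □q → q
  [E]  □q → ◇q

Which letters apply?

A relation that is reflexive, symmetric, and transitive is also euclidean and serial.
(A) ◇q → q (the converse of T) corresponds to R being a subset of the identity. Such an R need not be a subset of the identity, so not valid.
(B) ◇□q → q is the dual of axiom B; it is valid on a frame exactly when R is symmetric. Every such R is symmetric, so valid.
(C) ◇q → □◇q is axiom 5, which corresponds to the euclidean property. Every such R is euclidean — valid.
(D) □q → q is axiom T; it is valid on a frame exactly when R is reflexive. Every such R is reflexive, so valid.
(E) □q → ◇q is axiom D; it is valid on a frame exactly when R is serial. Every such R is serial, so valid.

B, C, D, E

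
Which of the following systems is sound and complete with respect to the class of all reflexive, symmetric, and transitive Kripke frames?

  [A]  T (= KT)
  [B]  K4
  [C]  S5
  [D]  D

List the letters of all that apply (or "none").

C

(A) T (= KT) is determined by the class of reflexive frames.
(B) K4 is determined by the class of transitive frames.
(C) S5 is determined by exactly this class.
(D) D is determined by the class of serial frames.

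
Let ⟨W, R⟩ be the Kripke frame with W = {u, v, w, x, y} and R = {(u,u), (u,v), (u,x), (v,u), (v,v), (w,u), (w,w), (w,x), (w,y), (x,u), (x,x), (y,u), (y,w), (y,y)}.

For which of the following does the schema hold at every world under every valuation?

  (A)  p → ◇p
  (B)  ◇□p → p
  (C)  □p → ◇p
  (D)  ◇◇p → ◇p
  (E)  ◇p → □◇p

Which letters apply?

A, C

R is reflexive: each world relates to itself.
R is not symmetric: w R u but not u R w.
R is not transitive: v R u and u R x but not v R x.
R is not euclidean: u R v and u R x but not v R x.
R is serial: every world has an R-successor.
(A) p → ◇p is the dual of axiom T, which corresponds to reflexivity. R is reflexive — valid.
(B) ◇□p → p is the dual of axiom B; it is valid on a frame exactly when R is symmetric. R is not symmetric, so not valid.
(C) □p → ◇p is axiom D, which corresponds to seriality. R is serial — valid.
(D) ◇◇p → ◇p is the dual of axiom 4, which corresponds to transitivity. R is not transitive — not valid.
(E) ◇p → □◇p (axiom 5) characterises the euclidean frames. R is not euclidean — not valid.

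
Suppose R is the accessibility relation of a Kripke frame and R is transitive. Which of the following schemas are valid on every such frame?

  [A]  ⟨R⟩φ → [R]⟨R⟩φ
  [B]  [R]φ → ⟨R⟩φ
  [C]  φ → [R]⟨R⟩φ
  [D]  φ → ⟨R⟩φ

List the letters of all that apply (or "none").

none

(A) ⟨R⟩φ → [R]⟨R⟩φ is axiom 5, which corresponds to the euclidean property. Such an R need not be euclidean — not valid.
(B) axiom D: valid iff R is serial. Such an R need not be serial — not valid.
(C) φ → [R]⟨R⟩φ (axiom B) characterises the symmetric frames. Such an R need not be symmetric — not valid.
(D) the dual of axiom T: valid iff R is reflexive. Such an R need not be reflexive — not valid.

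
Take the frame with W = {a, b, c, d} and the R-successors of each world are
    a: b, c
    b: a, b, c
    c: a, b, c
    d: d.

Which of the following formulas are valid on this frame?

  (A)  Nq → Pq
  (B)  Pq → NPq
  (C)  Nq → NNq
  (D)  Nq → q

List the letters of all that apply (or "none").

R is not reflexive: not a R a.
R is not transitive: a R b and b R a but not a R a.
R is not euclidean: b R a and b R a but not a R a.
R is serial: every world has an R-successor.
(A) axiom D: valid iff R is serial. R is serial — valid.
(B) axiom 5: valid iff R is euclidean. R is not euclidean — not valid.
(C) Nq → NNq is axiom 4, which corresponds to transitivity. R is not transitive — not valid.
(D) Nq → q is axiom T; it is valid on a frame exactly when R is reflexive. R is not reflexive, so not valid.

A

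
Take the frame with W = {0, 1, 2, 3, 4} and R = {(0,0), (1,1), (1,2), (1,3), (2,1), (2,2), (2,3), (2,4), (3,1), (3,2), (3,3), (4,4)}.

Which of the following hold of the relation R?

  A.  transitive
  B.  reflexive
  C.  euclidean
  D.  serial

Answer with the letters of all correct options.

B, D

(A) not transitive: 1 R 2 and 2 R 4 but not 1 R 4.
(B) reflexive: each world relates to itself.
(C) not euclidean: 2 R 1 and 2 R 4 but not 1 R 4.
(D) serial: every world has an R-successor.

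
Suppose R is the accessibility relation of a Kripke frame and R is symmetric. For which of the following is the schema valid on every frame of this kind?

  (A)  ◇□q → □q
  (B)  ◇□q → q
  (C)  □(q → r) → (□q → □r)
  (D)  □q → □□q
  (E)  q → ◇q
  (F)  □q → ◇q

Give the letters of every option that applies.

B, C

(A) ◇□q → □q is the dual of axiom 5, which corresponds to the euclidean property. Such an R need not be euclidean — not valid.
(B) the dual of axiom B: valid iff R is symmetric. Every such R is symmetric — valid.
(C) □(q → r) → (□q → □r) is axiom K, valid on every Kripke frame — valid.
(D) □q → □□q (axiom 4) characterises the transitive frames. Such an R need not be transitive — not valid.
(E) q → ◇q is the dual of axiom T, which corresponds to reflexivity. Such an R need not be reflexive — not valid.
(F) □q → ◇q is axiom D, which corresponds to seriality. Such an R need not be serial — not valid.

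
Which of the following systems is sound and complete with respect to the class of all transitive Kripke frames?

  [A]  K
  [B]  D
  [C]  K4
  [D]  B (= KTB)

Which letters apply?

C

(A) K is determined by the class of arbitrary frames.
(B) D is determined by the class of serial frames.
(C) K4 is determined by exactly this class.
(D) B (= KTB) is determined by the class of reflexive and symmetric frames.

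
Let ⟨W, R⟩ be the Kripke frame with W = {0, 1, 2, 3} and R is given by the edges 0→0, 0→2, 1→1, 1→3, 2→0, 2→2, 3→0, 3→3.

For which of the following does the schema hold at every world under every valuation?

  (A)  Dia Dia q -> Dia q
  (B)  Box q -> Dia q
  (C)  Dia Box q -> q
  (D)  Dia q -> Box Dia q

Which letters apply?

B

R is not symmetric: 1 R 3 but not 3 R 1.
R is not transitive: 1 R 3 and 3 R 0 but not 1 R 0.
R is not euclidean: 1 R 3 and 1 R 1 but not 3 R 1.
R is serial: every world has an R-successor.
(A) Dia Dia q -> Dia q (the dual of axiom 4) characterises the transitive frames. R is not transitive — not valid.
(B) Box q -> Dia q (axiom D) characterises the serial frames. R is serial — valid.
(C) Dia Box q -> q (the dual of axiom B) characterises the symmetric frames. R is not symmetric — not valid.
(D) axiom 5: valid iff R is euclidean. R is not euclidean — not valid.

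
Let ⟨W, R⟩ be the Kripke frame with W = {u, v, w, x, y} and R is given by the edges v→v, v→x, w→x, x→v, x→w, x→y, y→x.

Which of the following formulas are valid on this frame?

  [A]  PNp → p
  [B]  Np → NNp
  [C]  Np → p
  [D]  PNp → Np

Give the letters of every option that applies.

A

R is not reflexive: not u R u.
R is symmetric: every R-edge is matched by its reverse.
R is not transitive: v R x and x R w but not v R w.
R is not euclidean: x R v and x R w but not v R w.
(A) PNp → p (the dual of axiom B) characterises the symmetric frames. R is symmetric — valid.
(B) Np → NNp is axiom 4, which corresponds to transitivity. R is not transitive — not valid.
(C) Np → p (axiom T) characterises the reflexive frames. R is not reflexive — not valid.
(D) PNp → Np is the dual of axiom 5; it is valid on a frame exactly when R is euclidean. R is not euclidean, so not valid.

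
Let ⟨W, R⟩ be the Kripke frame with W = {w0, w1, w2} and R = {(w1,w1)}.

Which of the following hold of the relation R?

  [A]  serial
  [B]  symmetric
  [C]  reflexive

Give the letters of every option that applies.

(A) not serial: w0 has no R-successor.
(B) symmetric: every R-edge is matched by its reverse.
(C) not reflexive: not w0 R w0.

B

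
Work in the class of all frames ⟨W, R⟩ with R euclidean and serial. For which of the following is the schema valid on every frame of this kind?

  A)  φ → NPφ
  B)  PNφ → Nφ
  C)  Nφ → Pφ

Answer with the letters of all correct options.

(A) φ → NPφ (axiom B) characterises the symmetric frames. Such an R need not be symmetric — not valid.
(B) PNφ → Nφ (the dual of axiom 5) characterises the euclidean frames. Every such R is euclidean — valid.
(C) axiom D: valid iff R is serial. Every such R is serial — valid.

B, C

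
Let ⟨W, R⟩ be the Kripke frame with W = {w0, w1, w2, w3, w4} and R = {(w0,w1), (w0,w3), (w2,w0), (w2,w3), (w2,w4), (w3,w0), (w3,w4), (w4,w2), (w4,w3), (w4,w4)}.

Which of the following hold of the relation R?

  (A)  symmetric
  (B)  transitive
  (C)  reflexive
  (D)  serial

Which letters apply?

none

(A) not symmetric: w0 R w1 but not w1 R w0.
(B) not transitive: w0 R w3 and w3 R w0 but not w0 R w0.
(C) not reflexive: not w0 R w0.
(D) not serial: w1 has no R-successor.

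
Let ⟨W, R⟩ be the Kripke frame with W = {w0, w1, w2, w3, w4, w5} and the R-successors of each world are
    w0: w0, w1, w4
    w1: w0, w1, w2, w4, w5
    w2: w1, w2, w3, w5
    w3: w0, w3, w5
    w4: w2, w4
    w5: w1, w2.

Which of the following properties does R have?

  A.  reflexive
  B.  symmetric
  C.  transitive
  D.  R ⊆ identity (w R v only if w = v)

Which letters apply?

none

(A) not reflexive: not w5 R w5.
(B) not symmetric: w0 R w4 but not w4 R w0.
(C) not transitive: w0 R w1 and w1 R w2 but not w0 R w2.
(D) not ⊆ identity: w0 R w1 with w0 ≠ w1.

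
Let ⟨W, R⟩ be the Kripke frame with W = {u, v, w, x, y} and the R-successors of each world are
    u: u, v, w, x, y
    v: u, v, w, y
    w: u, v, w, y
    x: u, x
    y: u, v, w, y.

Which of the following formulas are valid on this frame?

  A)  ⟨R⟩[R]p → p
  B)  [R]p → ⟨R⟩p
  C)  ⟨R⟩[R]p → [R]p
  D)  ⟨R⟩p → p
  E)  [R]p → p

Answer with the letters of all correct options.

R is reflexive: each world relates to itself.
R is symmetric: every R-edge is matched by its reverse.
R is not euclidean: u R v and u R x but not v R x.
R is serial: every world has an R-successor.
R is not a subset of the identity: u R v with u ≠ v.
(A) the dual of axiom B: valid iff R is symmetric. R is symmetric — valid.
(B) [R]p → ⟨R⟩p (axiom D) characterises the serial frames. R is serial — valid.
(C) ⟨R⟩[R]p → [R]p is the dual of axiom 5, which corresponds to the euclidean property. R is not euclidean — not valid.
(D) ⟨R⟩p → p (the converse of T) corresponds to R being a subset of the identity. Here R ⊄ identity, so not valid.
(E) axiom T: valid iff R is reflexive. R is reflexive — valid.

A, B, E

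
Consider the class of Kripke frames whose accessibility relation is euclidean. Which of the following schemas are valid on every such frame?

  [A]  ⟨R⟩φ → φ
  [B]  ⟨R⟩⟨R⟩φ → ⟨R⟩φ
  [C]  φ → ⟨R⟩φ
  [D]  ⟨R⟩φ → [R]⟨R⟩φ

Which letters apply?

(A) ⟨R⟩φ → φ is valid only on frames where every R-edge is a self-loop. Such an R need not be a subset of the identity — not valid.
(B) ⟨R⟩⟨R⟩φ → ⟨R⟩φ (the dual of axiom 4) characterises the transitive frames. Such an R need not be transitive — not valid.
(C) φ → ⟨R⟩φ is the dual of axiom T, which corresponds to reflexivity. Such an R need not be reflexive — not valid.
(D) ⟨R⟩φ → [R]⟨R⟩φ (axiom 5) characterises the euclidean frames. Every such R is euclidean — valid.

D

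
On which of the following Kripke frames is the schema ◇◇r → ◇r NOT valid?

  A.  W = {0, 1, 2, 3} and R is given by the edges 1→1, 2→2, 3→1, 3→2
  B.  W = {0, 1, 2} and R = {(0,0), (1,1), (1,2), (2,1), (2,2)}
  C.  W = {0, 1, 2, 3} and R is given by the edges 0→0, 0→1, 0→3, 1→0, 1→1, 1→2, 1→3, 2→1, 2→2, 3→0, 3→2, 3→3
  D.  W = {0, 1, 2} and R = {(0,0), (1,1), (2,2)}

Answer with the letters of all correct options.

The schema ◇◇r → ◇r is the dual of axiom 4; it is valid on a frame iff R is transitive.
(A) R is transitive (R is closed under composition), so the schema is valid here.
(B) R is transitive (R is closed under composition), so the schema is valid here.
(C) R is not transitive (0 R 1 and 1 R 2 but not 0 R 2), so the schema fails here.
(D) R is transitive (R is closed under composition), so the schema is valid here.

C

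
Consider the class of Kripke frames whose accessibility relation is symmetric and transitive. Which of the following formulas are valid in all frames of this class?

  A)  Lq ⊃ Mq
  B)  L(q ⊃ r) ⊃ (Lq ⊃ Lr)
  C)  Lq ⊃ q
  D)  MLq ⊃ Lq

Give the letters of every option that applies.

A symmetric transitive relation is euclidean (uRv and uRw give vRu by symmetry, then vRw by transitivity).
(A) Lq ⊃ Mq is axiom D; it is valid on a frame exactly when R is serial. Such an R need not be serial, so not valid.
(B) L(q ⊃ r) ⊃ (Lq ⊃ Lr) is axiom K, valid on every Kripke frame — valid.
(C) Lq ⊃ q is axiom T, which corresponds to reflexivity. Such an R need not be reflexive — not valid.
(D) MLq ⊃ Lq is the dual of axiom 5; it is valid on a frame exactly when R is euclidean. Every such R is euclidean, so valid.

B, D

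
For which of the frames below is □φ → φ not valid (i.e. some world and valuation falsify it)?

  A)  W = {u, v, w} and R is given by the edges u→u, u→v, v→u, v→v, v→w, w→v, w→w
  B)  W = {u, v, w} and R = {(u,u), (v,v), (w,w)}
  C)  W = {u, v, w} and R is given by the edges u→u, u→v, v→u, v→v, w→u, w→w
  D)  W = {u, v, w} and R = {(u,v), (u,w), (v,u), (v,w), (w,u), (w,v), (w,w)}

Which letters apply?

D

The schema □φ → φ is axiom T; it is valid on a frame iff R is reflexive.
(A) R is reflexive (each world relates to itself), so the schema is valid here.
(B) R is reflexive (each world relates to itself), so the schema is valid here.
(C) R is reflexive (each world relates to itself), so the schema is valid here.
(D) R is not reflexive (not u R u), so the schema fails here.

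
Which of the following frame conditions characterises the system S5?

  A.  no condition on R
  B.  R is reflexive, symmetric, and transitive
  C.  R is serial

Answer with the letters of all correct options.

B

(A) this class determines K, not S5.
(B) S5 is sound and complete for exactly this class.
(C) this class determines D, not S5.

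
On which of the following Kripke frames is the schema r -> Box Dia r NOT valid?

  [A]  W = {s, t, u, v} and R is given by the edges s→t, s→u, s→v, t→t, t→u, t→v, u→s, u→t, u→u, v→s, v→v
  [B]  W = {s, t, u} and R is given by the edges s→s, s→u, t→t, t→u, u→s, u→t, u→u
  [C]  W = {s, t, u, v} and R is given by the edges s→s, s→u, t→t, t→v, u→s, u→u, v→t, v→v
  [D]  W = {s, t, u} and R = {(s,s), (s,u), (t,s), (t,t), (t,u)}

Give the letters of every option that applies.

A, D

The schema r -> Box Dia r is axiom B; it is valid on a frame iff R is symmetric.
(A) R is not symmetric (s R t but not t R s), so the schema fails here.
(B) R is symmetric (every R-edge is matched by its reverse), so the schema is valid here.
(C) R is symmetric (every R-edge is matched by its reverse), so the schema is valid here.
(D) R is not symmetric (s R u but not u R s), so the schema fails here.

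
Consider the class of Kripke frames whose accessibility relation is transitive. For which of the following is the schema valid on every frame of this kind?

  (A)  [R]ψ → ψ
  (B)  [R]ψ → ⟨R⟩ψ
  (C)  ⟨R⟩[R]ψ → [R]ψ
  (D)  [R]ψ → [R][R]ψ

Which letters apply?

D

(A) [R]ψ → ψ is axiom T; it is valid on a frame exactly when R is reflexive. Such an R need not be reflexive, so not valid.
(B) axiom D: valid iff R is serial. Such an R need not be serial — not valid.
(C) the dual of axiom 5: valid iff R is euclidean. Such an R need not be euclidean — not valid.
(D) [R]ψ → [R][R]ψ is axiom 4; it is valid on a frame exactly when R is transitive. Every such R is transitive, so valid.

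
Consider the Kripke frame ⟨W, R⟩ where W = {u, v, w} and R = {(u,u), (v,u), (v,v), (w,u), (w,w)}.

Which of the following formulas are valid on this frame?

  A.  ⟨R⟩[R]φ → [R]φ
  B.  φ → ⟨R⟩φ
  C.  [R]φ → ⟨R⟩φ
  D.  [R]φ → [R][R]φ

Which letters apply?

R is reflexive: each world relates to itself.
R is transitive: R is closed under composition.
R is not euclidean: v R u and v R v but not u R v.
R is serial: every world has an R-successor.
(A) ⟨R⟩[R]φ → [R]φ is the dual of axiom 5; it is valid on a frame exactly when R is euclidean. R is not euclidean, so not valid.
(B) the dual of axiom T: valid iff R is reflexive. R is reflexive — valid.
(C) [R]φ → ⟨R⟩φ (axiom D) characterises the serial frames. R is serial — valid.
(D) axiom 4: valid iff R is transitive. R is transitive — valid.

B, C, D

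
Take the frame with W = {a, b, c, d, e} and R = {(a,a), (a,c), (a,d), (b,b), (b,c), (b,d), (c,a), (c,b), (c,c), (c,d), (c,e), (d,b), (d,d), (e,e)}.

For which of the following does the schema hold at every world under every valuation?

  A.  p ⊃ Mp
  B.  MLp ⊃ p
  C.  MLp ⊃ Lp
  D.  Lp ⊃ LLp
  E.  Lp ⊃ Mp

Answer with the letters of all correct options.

R is reflexive: each world relates to itself.
R is not symmetric: a R d but not d R a.
R is not transitive: a R c and c R b but not a R b.
R is not euclidean: a R d and a R a but not d R a.
R is serial: every world has an R-successor.
(A) p ⊃ Mp is the dual of axiom T, which corresponds to reflexivity. R is reflexive — valid.
(B) the dual of axiom B: valid iff R is symmetric. R is not symmetric — not valid.
(C) MLp ⊃ Lp is the dual of axiom 5, which corresponds to the euclidean property. R is not euclidean — not valid.
(D) axiom 4: valid iff R is transitive. R is not transitive — not valid.
(E) axiom D: valid iff R is serial. R is serial — valid.

A, E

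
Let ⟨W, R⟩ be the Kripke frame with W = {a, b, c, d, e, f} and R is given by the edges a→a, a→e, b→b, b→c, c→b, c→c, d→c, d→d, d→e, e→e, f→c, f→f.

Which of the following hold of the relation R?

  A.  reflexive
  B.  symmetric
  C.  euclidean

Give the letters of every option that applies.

A

(A) reflexive: each world relates to itself.
(B) not symmetric: a R e but not e R a.
(C) not euclidean: a R e and a R a but not e R a.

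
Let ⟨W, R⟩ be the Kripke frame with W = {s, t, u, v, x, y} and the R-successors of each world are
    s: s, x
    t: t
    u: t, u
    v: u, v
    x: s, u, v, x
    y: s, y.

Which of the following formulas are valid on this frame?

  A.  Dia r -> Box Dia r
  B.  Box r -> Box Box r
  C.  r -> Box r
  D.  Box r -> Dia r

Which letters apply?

D

R is not transitive: s R x and x R u but not s R u.
R is not euclidean: u R t and u R u but not t R u.
R is serial: every world has an R-successor.
R is not a subset of the identity: s R x with s ≠ x.
(A) Dia r -> Box Dia r is axiom 5, which corresponds to the euclidean property. R is not euclidean — not valid.
(B) Box r -> Box Box r is axiom 4; it is valid on a frame exactly when R is transitive. R is not transitive, so not valid.
(C) r -> Box r is equivalent to ◇p→p; it holds exactly when R ⊆ identity. Here R ⊄ identity — not valid.
(D) Box r -> Dia r (axiom D) characterises the serial frames. R is serial — valid.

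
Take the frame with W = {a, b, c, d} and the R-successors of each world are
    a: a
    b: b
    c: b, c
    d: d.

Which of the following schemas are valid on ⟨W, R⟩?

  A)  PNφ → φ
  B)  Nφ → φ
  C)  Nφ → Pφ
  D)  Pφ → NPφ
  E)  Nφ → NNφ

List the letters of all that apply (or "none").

B, C, E

R is reflexive: each world relates to itself.
R is not symmetric: c R b but not b R c.
R is transitive: R is closed under composition.
R is not euclidean: c R b and c R c but not b R c.
R is serial: every world has an R-successor.
(A) the dual of axiom B: valid iff R is symmetric. R is not symmetric — not valid.
(B) Nφ → φ is axiom T, which corresponds to reflexivity. R is reflexive — valid.
(C) Nφ → Pφ is axiom D, which corresponds to seriality. R is serial — valid.
(D) Pφ → NPφ is axiom 5, which corresponds to the euclidean property. R is not euclidean — not valid.
(E) Nφ → NNφ (axiom 4) characterises the transitive frames. R is transitive — valid.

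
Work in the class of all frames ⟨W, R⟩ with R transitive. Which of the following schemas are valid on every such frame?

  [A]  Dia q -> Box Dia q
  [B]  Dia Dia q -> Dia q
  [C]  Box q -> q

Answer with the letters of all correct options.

(A) Dia q -> Box Dia q is axiom 5, which corresponds to the euclidean property. Such an R need not be euclidean — not valid.
(B) Dia Dia q -> Dia q is the dual of axiom 4, which corresponds to transitivity. Every such R is transitive — valid.
(C) Box q -> q is axiom T, which corresponds to reflexivity. Such an R need not be reflexive — not valid.

B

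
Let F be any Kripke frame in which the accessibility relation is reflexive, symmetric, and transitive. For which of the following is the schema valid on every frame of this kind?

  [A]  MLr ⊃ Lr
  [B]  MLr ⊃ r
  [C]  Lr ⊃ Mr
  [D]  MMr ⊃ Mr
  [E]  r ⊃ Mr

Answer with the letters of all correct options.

A, B, C, D, E

A relation that is reflexive, symmetric, and transitive is also euclidean and serial.
(A) MLr ⊃ Lr is the dual of axiom 5; it is valid on a frame exactly when R is euclidean. Every such R is euclidean, so valid.
(B) the dual of axiom B: valid iff R is symmetric. Every such R is symmetric — valid.
(C) Lr ⊃ Mr is axiom D; it is valid on a frame exactly when R is serial. Every such R is serial, so valid.
(D) MMr ⊃ Mr (the dual of axiom 4) characterises the transitive frames. Every such R is transitive — valid.
(E) r ⊃ Mr is the dual of axiom T, which corresponds to reflexivity. Every such R is reflexive — valid.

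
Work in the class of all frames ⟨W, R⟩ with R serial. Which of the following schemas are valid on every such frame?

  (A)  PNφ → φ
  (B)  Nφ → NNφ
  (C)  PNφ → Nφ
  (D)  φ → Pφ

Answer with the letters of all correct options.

(A) PNφ → φ is the dual of axiom B, which corresponds to symmetry. Such an R need not be symmetric — not valid.
(B) axiom 4: valid iff R is transitive. Such an R need not be transitive — not valid.
(C) PNφ → Nφ is the dual of axiom 5; it is valid on a frame exactly when R is euclidean. Such an R need not be euclidean, so not valid.
(D) φ → Pφ (the dual of axiom T) characterises the reflexive frames. Such an R need not be reflexive — not valid.

none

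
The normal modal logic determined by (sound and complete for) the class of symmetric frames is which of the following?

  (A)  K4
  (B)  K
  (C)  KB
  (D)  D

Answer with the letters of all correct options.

(A) K4 is determined by the class of transitive frames.
(B) K is determined by the class of arbitrary frames.
(C) KB is determined by exactly this class.
(D) D is determined by the class of serial frames.

C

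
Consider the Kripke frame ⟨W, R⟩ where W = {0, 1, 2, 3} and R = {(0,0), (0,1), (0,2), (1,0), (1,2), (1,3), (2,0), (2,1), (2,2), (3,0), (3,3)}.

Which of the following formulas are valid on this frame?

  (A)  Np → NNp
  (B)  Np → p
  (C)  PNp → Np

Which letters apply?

none

R is not reflexive: not 1 R 1.
R is not transitive: 0 R 1 and 1 R 3 but not 0 R 3.
R is not euclidean: 1 R 0 and 1 R 3 but not 0 R 3.
(A) Np → NNp (axiom 4) characterises the transitive frames. R is not transitive — not valid.
(B) axiom T: valid iff R is reflexive. R is not reflexive — not valid.
(C) PNp → Np is the dual of axiom 5; it is valid on a frame exactly when R is euclidean. R is not euclidean, so not valid.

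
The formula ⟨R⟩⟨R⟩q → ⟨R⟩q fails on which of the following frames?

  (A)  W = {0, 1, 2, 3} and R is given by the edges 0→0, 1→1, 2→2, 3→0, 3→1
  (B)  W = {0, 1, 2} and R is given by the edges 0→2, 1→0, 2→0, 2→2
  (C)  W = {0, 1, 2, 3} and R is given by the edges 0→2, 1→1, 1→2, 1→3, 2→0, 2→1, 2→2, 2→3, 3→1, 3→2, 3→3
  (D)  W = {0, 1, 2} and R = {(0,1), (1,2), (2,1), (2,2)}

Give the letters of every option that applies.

B, C, D

The schema ⟨R⟩⟨R⟩q → ⟨R⟩q is the dual of axiom 4; it is valid on a frame iff R is transitive.
(A) R is transitive (R is closed under composition), so the schema is valid here.
(B) R is not transitive (0 R 2 and 2 R 0 but not 0 R 0), so the schema fails here.
(C) R is not transitive (0 R 2 and 2 R 0 but not 0 R 0), so the schema fails here.
(D) R is not transitive (0 R 1 and 1 R 2 but not 0 R 2), so the schema fails here.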